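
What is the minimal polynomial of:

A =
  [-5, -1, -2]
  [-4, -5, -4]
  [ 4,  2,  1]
x^2 + 6*x + 9

The characteristic polynomial is χ_A(x) = (x + 3)^3, so the eigenvalues are known. The minimal polynomial is
  m_A(x) = Π_λ (x − λ)^{k_λ}
where k_λ is the size of the *largest* Jordan block for λ (equivalently, the smallest k with (A − λI)^k v = 0 for every generalised eigenvector v of λ).

  λ = -3: largest Jordan block has size 2, contributing (x + 3)^2

So m_A(x) = (x + 3)^2 = x^2 + 6*x + 9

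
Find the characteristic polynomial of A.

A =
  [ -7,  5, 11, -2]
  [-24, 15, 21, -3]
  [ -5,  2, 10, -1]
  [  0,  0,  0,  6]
x^4 - 24*x^3 + 216*x^2 - 864*x + 1296

Expanding det(x·I − A) (e.g. by cofactor expansion or by noting that A is similar to its Jordan form J, which has the same characteristic polynomial as A) gives
  χ_A(x) = x^4 - 24*x^3 + 216*x^2 - 864*x + 1296
which factors as (x - 6)^4. The eigenvalues (with algebraic multiplicities) are λ = 6 with multiplicity 4.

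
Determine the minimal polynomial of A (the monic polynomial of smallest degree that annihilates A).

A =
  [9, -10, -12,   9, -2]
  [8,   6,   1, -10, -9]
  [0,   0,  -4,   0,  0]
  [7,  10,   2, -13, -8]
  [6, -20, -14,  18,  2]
x^4 - 4*x^3 - 44*x^2 + 96*x + 576

The characteristic polynomial is χ_A(x) = (x - 6)^2*(x + 4)^3, so the eigenvalues are known. The minimal polynomial is
  m_A(x) = Π_λ (x − λ)^{k_λ}
where k_λ is the size of the *largest* Jordan block for λ (equivalently, the smallest k with (A − λI)^k v = 0 for every generalised eigenvector v of λ).

  λ = -4: largest Jordan block has size 2, contributing (x + 4)^2
  λ = 6: largest Jordan block has size 2, contributing (x − 6)^2

So m_A(x) = (x - 6)^2*(x + 4)^2 = x^4 - 4*x^3 - 44*x^2 + 96*x + 576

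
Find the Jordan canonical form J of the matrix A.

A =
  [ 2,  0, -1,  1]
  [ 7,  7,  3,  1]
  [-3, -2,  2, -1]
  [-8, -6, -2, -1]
J_1(1) ⊕ J_2(3) ⊕ J_1(3)

The characteristic polynomial is
  det(x·I − A) = x^4 - 10*x^3 + 36*x^2 - 54*x + 27 = (x - 3)^3*(x - 1)

Eigenvalues and multiplicities (the geometric multiplicity of λ is n − rank(A − λI), which equals the number of Jordan blocks for λ):
  λ = 1: algebraic multiplicity = 1, geometric multiplicity = 1
  λ = 3: algebraic multiplicity = 3, geometric multiplicity = 2

Determining the block sizes for each eigenvalue:
  λ = 1: one block (gm = 1), so the single block has size am = 1 → block sizes [1]
  λ = 3: 2 blocks summing to 3 forces exactly one block of size 2 and the rest size 1 → block sizes [2, 1]

Assembling the blocks gives a Jordan form
J =
  [1, 0, 0, 0]
  [0, 3, 1, 0]
  [0, 0, 3, 0]
  [0, 0, 0, 3]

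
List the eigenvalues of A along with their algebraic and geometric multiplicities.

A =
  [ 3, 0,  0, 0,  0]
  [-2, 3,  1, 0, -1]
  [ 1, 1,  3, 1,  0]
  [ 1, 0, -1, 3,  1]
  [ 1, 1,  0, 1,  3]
λ = 3: alg = 5, geom = 2

Step 1 — factor the characteristic polynomial to read off the algebraic multiplicities:
  χ_A(x) = (x - 3)^5

Step 2 — compute geometric multiplicities via the rank-nullity identity g(λ) = n − rank(A − λI):
  rank(A − (3)·I) = 3, so dim ker(A − (3)·I) = n − 3 = 2

Summary:
  λ = 3: algebraic multiplicity = 5, geometric multiplicity = 2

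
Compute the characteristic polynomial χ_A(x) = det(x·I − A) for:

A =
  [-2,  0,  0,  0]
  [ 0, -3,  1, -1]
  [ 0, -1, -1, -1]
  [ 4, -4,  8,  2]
x^4 + 4*x^3 + 4*x^2

Expanding det(x·I − A) (e.g. by cofactor expansion or by noting that A is similar to its Jordan form J, which has the same characteristic polynomial as A) gives
  χ_A(x) = x^4 + 4*x^3 + 4*x^2
which factors as x^2*(x + 2)^2. The eigenvalues (with algebraic multiplicities) are λ = -2 with multiplicity 2, λ = 0 with multiplicity 2.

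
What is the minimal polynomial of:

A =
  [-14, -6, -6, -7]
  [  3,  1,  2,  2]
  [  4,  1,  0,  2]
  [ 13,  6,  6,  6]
x^4 + 7*x^3 + 15*x^2 + 13*x + 4

The characteristic polynomial is χ_A(x) = (x + 1)^3*(x + 4), so the eigenvalues are known. The minimal polynomial is
  m_A(x) = Π_λ (x − λ)^{k_λ}
where k_λ is the size of the *largest* Jordan block for λ (equivalently, the smallest k with (A − λI)^k v = 0 for every generalised eigenvector v of λ).

  λ = -4: largest Jordan block has size 1, contributing (x + 4)
  λ = -1: largest Jordan block has size 3, contributing (x + 1)^3

So m_A(x) = (x + 1)^3*(x + 4) = x^4 + 7*x^3 + 15*x^2 + 13*x + 4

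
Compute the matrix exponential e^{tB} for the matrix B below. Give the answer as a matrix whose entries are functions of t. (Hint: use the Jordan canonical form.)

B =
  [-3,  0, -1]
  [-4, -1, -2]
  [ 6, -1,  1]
e^{tB} =
  [-t^2*exp(-t) - 2*t*exp(-t) + exp(-t), t^2*exp(-t)/2, -t*exp(-t)]
  [-2*t^2*exp(-t) - 4*t*exp(-t), t^2*exp(-t) + exp(-t), -2*t*exp(-t)]
  [2*t^2*exp(-t) + 6*t*exp(-t), -t^2*exp(-t) - t*exp(-t), 2*t*exp(-t) + exp(-t)]

Strategy: write B = P · J · P⁻¹ where J is a Jordan canonical form, so e^{tB} = P · e^{tJ} · P⁻¹, and e^{tJ} can be computed block-by-block.

B has Jordan form
J =
  [-1,  1,  0]
  [ 0, -1,  1]
  [ 0,  0, -1]
(up to reordering of blocks).

Per-block formulas:
  For a 3×3 Jordan block J_3(-1): exp(t · J_3(-1)) = e^(-1t)·(I + t·N + (t^2/2)·N^2), where N is the 3×3 nilpotent shift.

After assembling e^{tJ} and conjugating by P, we get:

e^{tB} =
  [-t^2*exp(-t) - 2*t*exp(-t) + exp(-t), t^2*exp(-t)/2, -t*exp(-t)]
  [-2*t^2*exp(-t) - 4*t*exp(-t), t^2*exp(-t) + exp(-t), -2*t*exp(-t)]
  [2*t^2*exp(-t) + 6*t*exp(-t), -t^2*exp(-t) - t*exp(-t), 2*t*exp(-t) + exp(-t)]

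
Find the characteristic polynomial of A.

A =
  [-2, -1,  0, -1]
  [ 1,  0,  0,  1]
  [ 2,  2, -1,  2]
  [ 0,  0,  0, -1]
x^4 + 4*x^3 + 6*x^2 + 4*x + 1

Expanding det(x·I − A) (e.g. by cofactor expansion or by noting that A is similar to its Jordan form J, which has the same characteristic polynomial as A) gives
  χ_A(x) = x^4 + 4*x^3 + 6*x^2 + 4*x + 1
which factors as (x + 1)^4. The eigenvalues (with algebraic multiplicities) are λ = -1 with multiplicity 4.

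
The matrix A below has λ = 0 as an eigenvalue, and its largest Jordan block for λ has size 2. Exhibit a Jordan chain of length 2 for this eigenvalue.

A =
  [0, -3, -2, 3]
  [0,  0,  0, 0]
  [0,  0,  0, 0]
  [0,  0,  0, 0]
A Jordan chain for λ = 0 of length 2:
v_1 = (-3, 0, 0, 0)ᵀ
v_2 = (0, 1, 0, 0)ᵀ

Let N = A − (0)·I. We want v_2 with N^2 v_2 = 0 but N^1 v_2 ≠ 0; then v_{j-1} := N · v_j for j = 2, …, 2.

Pick v_2 = (0, 1, 0, 0)ᵀ.
Then v_1 = N · v_2 = (-3, 0, 0, 0)ᵀ.

Sanity check: (A − (0)·I) v_1 = (0, 0, 0, 0)ᵀ = 0. ✓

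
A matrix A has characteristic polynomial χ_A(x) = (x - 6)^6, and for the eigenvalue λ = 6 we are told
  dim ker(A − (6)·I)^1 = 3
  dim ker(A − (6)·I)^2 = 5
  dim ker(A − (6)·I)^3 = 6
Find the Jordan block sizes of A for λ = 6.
Block sizes for λ = 6: [3, 2, 1]

From the dimensions of kernels of powers, the number of Jordan blocks of size at least j is d_j − d_{j−1} where d_j = dim ker(N^j) (with d_0 = 0). Computing the differences gives [3, 2, 1].
The number of blocks of size exactly k is (#blocks of size ≥ k) − (#blocks of size ≥ k + 1), so the partition is: 1 block(s) of size 1, 1 block(s) of size 2, 1 block(s) of size 3.
In nonincreasing order the block sizes are [3, 2, 1].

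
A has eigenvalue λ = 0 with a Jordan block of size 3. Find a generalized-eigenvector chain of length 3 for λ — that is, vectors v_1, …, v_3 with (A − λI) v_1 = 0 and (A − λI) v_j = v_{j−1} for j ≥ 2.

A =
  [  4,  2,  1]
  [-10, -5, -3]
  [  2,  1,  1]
A Jordan chain for λ = 0 of length 3:
v_1 = (-2, 4, 0)ᵀ
v_2 = (4, -10, 2)ᵀ
v_3 = (1, 0, 0)ᵀ

Let N = A − (0)·I. We want v_3 with N^3 v_3 = 0 but N^2 v_3 ≠ 0; then v_{j-1} := N · v_j for j = 3, …, 2.

Pick v_3 = (1, 0, 0)ᵀ.
Then v_2 = N · v_3 = (4, -10, 2)ᵀ.
Then v_1 = N · v_2 = (-2, 4, 0)ᵀ.

Sanity check: (A − (0)·I) v_1 = (0, 0, 0)ᵀ = 0. ✓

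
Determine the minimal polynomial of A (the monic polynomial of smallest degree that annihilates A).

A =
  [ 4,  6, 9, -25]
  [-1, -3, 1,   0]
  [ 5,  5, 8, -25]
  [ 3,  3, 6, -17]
x^2 + 4*x + 4

The characteristic polynomial is χ_A(x) = (x + 2)^4, so the eigenvalues are known. The minimal polynomial is
  m_A(x) = Π_λ (x − λ)^{k_λ}
where k_λ is the size of the *largest* Jordan block for λ (equivalently, the smallest k with (A − λI)^k v = 0 for every generalised eigenvector v of λ).

  λ = -2: largest Jordan block has size 2, contributing (x + 2)^2

So m_A(x) = (x + 2)^2 = x^2 + 4*x + 4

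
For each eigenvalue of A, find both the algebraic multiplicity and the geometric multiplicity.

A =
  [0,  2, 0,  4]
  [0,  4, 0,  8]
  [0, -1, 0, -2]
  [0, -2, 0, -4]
λ = 0: alg = 4, geom = 3

Step 1 — factor the characteristic polynomial to read off the algebraic multiplicities:
  χ_A(x) = x^4

Step 2 — compute geometric multiplicities via the rank-nullity identity g(λ) = n − rank(A − λI):
  rank(A − (0)·I) = 1, so dim ker(A − (0)·I) = n − 1 = 3

Summary:
  λ = 0: algebraic multiplicity = 4, geometric multiplicity = 3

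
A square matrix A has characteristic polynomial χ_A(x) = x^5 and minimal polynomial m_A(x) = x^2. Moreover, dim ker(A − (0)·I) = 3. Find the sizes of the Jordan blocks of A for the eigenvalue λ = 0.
Block sizes for λ = 0: [2, 2, 1]

Step 1 — from the characteristic polynomial, algebraic multiplicity of λ = 0 is 5. From dim ker(A − (0)·I) = 3, there are exactly 3 Jordan blocks for λ = 0.
Step 2 — from the minimal polynomial, the factor (x − 0)^2 tells us the largest block for λ = 0 has size 2.
Step 3 — with total size 5, 3 blocks, and largest block 2, the block sizes (in nonincreasing order) are [2, 2, 1].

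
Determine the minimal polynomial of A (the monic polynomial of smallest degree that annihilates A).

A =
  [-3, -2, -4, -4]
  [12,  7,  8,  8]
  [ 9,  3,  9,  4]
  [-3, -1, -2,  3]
x^3 - 13*x^2 + 55*x - 75

The characteristic polynomial is χ_A(x) = (x - 5)^2*(x - 3)^2, so the eigenvalues are known. The minimal polynomial is
  m_A(x) = Π_λ (x − λ)^{k_λ}
where k_λ is the size of the *largest* Jordan block for λ (equivalently, the smallest k with (A − λI)^k v = 0 for every generalised eigenvector v of λ).

  λ = 3: largest Jordan block has size 1, contributing (x − 3)
  λ = 5: largest Jordan block has size 2, contributing (x − 5)^2

So m_A(x) = (x - 5)^2*(x - 3) = x^3 - 13*x^2 + 55*x - 75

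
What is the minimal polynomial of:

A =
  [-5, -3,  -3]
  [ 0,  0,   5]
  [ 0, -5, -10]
x^2 + 10*x + 25

The characteristic polynomial is χ_A(x) = (x + 5)^3, so the eigenvalues are known. The minimal polynomial is
  m_A(x) = Π_λ (x − λ)^{k_λ}
where k_λ is the size of the *largest* Jordan block for λ (equivalently, the smallest k with (A − λI)^k v = 0 for every generalised eigenvector v of λ).

  λ = -5: largest Jordan block has size 2, contributing (x + 5)^2

So m_A(x) = (x + 5)^2 = x^2 + 10*x + 25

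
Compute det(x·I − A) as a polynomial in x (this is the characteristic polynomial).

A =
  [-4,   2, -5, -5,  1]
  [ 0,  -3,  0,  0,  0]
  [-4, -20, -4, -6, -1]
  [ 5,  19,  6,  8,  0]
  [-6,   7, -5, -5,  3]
x^5 - 15*x^3 + 10*x^2 + 60*x - 72

Expanding det(x·I − A) (e.g. by cofactor expansion or by noting that A is similar to its Jordan form J, which has the same characteristic polynomial as A) gives
  χ_A(x) = x^5 - 15*x^3 + 10*x^2 + 60*x - 72
which factors as (x - 2)^3*(x + 3)^2. The eigenvalues (with algebraic multiplicities) are λ = -3 with multiplicity 2, λ = 2 with multiplicity 3.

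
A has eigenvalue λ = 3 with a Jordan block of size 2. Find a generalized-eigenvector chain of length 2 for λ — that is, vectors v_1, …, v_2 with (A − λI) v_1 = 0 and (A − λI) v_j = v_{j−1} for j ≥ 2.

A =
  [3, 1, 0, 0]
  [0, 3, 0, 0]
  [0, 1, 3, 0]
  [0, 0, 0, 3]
A Jordan chain for λ = 3 of length 2:
v_1 = (1, 0, 1, 0)ᵀ
v_2 = (0, 1, 0, 0)ᵀ

Let N = A − (3)·I. We want v_2 with N^2 v_2 = 0 but N^1 v_2 ≠ 0; then v_{j-1} := N · v_j for j = 2, …, 2.

Pick v_2 = (0, 1, 0, 0)ᵀ.
Then v_1 = N · v_2 = (1, 0, 1, 0)ᵀ.

Sanity check: (A − (3)·I) v_1 = (0, 0, 0, 0)ᵀ = 0. ✓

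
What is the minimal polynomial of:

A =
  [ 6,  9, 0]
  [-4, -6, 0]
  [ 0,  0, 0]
x^2

The characteristic polynomial is χ_A(x) = x^3, so the eigenvalues are known. The minimal polynomial is
  m_A(x) = Π_λ (x − λ)^{k_λ}
where k_λ is the size of the *largest* Jordan block for λ (equivalently, the smallest k with (A − λI)^k v = 0 for every generalised eigenvector v of λ).

  λ = 0: largest Jordan block has size 2, contributing (x − 0)^2

So m_A(x) = x^2 = x^2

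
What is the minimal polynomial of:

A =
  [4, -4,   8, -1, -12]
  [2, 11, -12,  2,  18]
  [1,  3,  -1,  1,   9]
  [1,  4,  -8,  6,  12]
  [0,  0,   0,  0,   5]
x^2 - 10*x + 25

The characteristic polynomial is χ_A(x) = (x - 5)^5, so the eigenvalues are known. The minimal polynomial is
  m_A(x) = Π_λ (x − λ)^{k_λ}
where k_λ is the size of the *largest* Jordan block for λ (equivalently, the smallest k with (A − λI)^k v = 0 for every generalised eigenvector v of λ).

  λ = 5: largest Jordan block has size 2, contributing (x − 5)^2

So m_A(x) = (x - 5)^2 = x^2 - 10*x + 25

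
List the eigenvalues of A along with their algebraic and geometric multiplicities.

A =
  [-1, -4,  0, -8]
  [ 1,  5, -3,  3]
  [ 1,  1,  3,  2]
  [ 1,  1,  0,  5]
λ = 3: alg = 4, geom = 2

Step 1 — factor the characteristic polynomial to read off the algebraic multiplicities:
  χ_A(x) = (x - 3)^4

Step 2 — compute geometric multiplicities via the rank-nullity identity g(λ) = n − rank(A − λI):
  rank(A − (3)·I) = 2, so dim ker(A − (3)·I) = n − 2 = 2

Summary:
  λ = 3: algebraic multiplicity = 4, geometric multiplicity = 2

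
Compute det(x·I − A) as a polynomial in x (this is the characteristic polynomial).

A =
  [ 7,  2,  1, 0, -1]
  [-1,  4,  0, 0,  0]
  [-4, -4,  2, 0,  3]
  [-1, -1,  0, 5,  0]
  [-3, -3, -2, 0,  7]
x^5 - 25*x^4 + 250*x^3 - 1250*x^2 + 3125*x - 3125

Expanding det(x·I − A) (e.g. by cofactor expansion or by noting that A is similar to its Jordan form J, which has the same characteristic polynomial as A) gives
  χ_A(x) = x^5 - 25*x^4 + 250*x^3 - 1250*x^2 + 3125*x - 3125
which factors as (x - 5)^5. The eigenvalues (with algebraic multiplicities) are λ = 5 with multiplicity 5.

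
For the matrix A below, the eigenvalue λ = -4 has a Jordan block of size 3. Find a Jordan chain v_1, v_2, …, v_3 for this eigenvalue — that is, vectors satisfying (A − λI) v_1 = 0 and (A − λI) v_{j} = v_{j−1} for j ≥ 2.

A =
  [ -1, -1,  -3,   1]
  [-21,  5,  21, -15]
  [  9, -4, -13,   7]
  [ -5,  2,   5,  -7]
A Jordan chain for λ = -4 of length 3:
v_1 = (-2, 12, -5, 3)ᵀ
v_2 = (3, -21, 9, -5)ᵀ
v_3 = (1, 0, 0, 0)ᵀ

Let N = A − (-4)·I. We want v_3 with N^3 v_3 = 0 but N^2 v_3 ≠ 0; then v_{j-1} := N · v_j for j = 3, …, 2.

Pick v_3 = (1, 0, 0, 0)ᵀ.
Then v_2 = N · v_3 = (3, -21, 9, -5)ᵀ.
Then v_1 = N · v_2 = (-2, 12, -5, 3)ᵀ.

Sanity check: (A − (-4)·I) v_1 = (0, 0, 0, 0)ᵀ = 0. ✓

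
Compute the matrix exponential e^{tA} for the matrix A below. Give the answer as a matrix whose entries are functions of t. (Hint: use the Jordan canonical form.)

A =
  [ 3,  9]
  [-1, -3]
e^{tA} =
  [3*t + 1, 9*t]
  [-t, 1 - 3*t]

Strategy: write A = P · J · P⁻¹ where J is a Jordan canonical form, so e^{tA} = P · e^{tJ} · P⁻¹, and e^{tJ} can be computed block-by-block.

A has Jordan form
J =
  [0, 1]
  [0, 0]
(up to reordering of blocks).

Per-block formulas:
  For a 2×2 Jordan block J_2(0): exp(t · J_2(0)) = e^(0t)·(I + t·N), where N is the 2×2 nilpotent shift.

After assembling e^{tJ} and conjugating by P, we get:

e^{tA} =
  [3*t + 1, 9*t]
  [-t, 1 - 3*t]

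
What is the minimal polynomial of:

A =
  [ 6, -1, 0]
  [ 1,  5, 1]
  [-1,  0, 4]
x^3 - 15*x^2 + 75*x - 125

The characteristic polynomial is χ_A(x) = (x - 5)^3, so the eigenvalues are known. The minimal polynomial is
  m_A(x) = Π_λ (x − λ)^{k_λ}
where k_λ is the size of the *largest* Jordan block for λ (equivalently, the smallest k with (A − λI)^k v = 0 for every generalised eigenvector v of λ).

  λ = 5: largest Jordan block has size 3, contributing (x − 5)^3

So m_A(x) = (x - 5)^3 = x^3 - 15*x^2 + 75*x - 125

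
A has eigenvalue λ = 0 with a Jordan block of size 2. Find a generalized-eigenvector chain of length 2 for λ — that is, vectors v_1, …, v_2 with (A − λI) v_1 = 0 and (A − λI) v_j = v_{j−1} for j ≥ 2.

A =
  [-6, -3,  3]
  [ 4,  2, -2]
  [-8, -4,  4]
A Jordan chain for λ = 0 of length 2:
v_1 = (-6, 4, -8)ᵀ
v_2 = (1, 0, 0)ᵀ

Let N = A − (0)·I. We want v_2 with N^2 v_2 = 0 but N^1 v_2 ≠ 0; then v_{j-1} := N · v_j for j = 2, …, 2.

Pick v_2 = (1, 0, 0)ᵀ.
Then v_1 = N · v_2 = (-6, 4, -8)ᵀ.

Sanity check: (A − (0)·I) v_1 = (0, 0, 0)ᵀ = 0. ✓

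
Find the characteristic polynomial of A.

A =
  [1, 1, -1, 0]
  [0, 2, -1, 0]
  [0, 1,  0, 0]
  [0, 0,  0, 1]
x^4 - 4*x^3 + 6*x^2 - 4*x + 1

Expanding det(x·I − A) (e.g. by cofactor expansion or by noting that A is similar to its Jordan form J, which has the same characteristic polynomial as A) gives
  χ_A(x) = x^4 - 4*x^3 + 6*x^2 - 4*x + 1
which factors as (x - 1)^4. The eigenvalues (with algebraic multiplicities) are λ = 1 with multiplicity 4.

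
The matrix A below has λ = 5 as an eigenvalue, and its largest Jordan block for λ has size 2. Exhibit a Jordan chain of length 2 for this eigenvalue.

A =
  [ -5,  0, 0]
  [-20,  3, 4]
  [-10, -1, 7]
A Jordan chain for λ = 5 of length 2:
v_1 = (0, -2, -1)ᵀ
v_2 = (0, 1, 0)ᵀ

Let N = A − (5)·I. We want v_2 with N^2 v_2 = 0 but N^1 v_2 ≠ 0; then v_{j-1} := N · v_j for j = 2, …, 2.

Pick v_2 = (0, 1, 0)ᵀ.
Then v_1 = N · v_2 = (0, -2, -1)ᵀ.

Sanity check: (A − (5)·I) v_1 = (0, 0, 0)ᵀ = 0. ✓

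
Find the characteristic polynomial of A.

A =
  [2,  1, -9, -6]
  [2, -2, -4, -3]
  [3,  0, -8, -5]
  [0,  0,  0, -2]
x^4 + 10*x^3 + 37*x^2 + 60*x + 36

Expanding det(x·I − A) (e.g. by cofactor expansion or by noting that A is similar to its Jordan form J, which has the same characteristic polynomial as A) gives
  χ_A(x) = x^4 + 10*x^3 + 37*x^2 + 60*x + 36
which factors as (x + 2)^2*(x + 3)^2. The eigenvalues (with algebraic multiplicities) are λ = -3 with multiplicity 2, λ = -2 with multiplicity 2.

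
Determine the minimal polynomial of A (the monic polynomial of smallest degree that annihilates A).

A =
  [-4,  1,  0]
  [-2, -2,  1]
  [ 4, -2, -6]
x^3 + 12*x^2 + 48*x + 64

The characteristic polynomial is χ_A(x) = (x + 4)^3, so the eigenvalues are known. The minimal polynomial is
  m_A(x) = Π_λ (x − λ)^{k_λ}
where k_λ is the size of the *largest* Jordan block for λ (equivalently, the smallest k with (A − λI)^k v = 0 for every generalised eigenvector v of λ).

  λ = -4: largest Jordan block has size 3, contributing (x + 4)^3

So m_A(x) = (x + 4)^3 = x^3 + 12*x^2 + 48*x + 64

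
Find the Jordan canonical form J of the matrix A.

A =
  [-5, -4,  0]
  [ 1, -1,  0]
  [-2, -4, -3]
J_2(-3) ⊕ J_1(-3)

The characteristic polynomial is
  det(x·I − A) = x^3 + 9*x^2 + 27*x + 27 = (x + 3)^3

Eigenvalues and multiplicities (the geometric multiplicity of λ is n − rank(A − λI), which equals the number of Jordan blocks for λ):
  λ = -3: algebraic multiplicity = 3, geometric multiplicity = 2

Determining the block sizes for each eigenvalue:
  λ = -3: 2 blocks summing to 3 forces exactly one block of size 2 and the rest size 1 → block sizes [2, 1]

Assembling the blocks gives a Jordan form
J =
  [-3,  1,  0]
  [ 0, -3,  0]
  [ 0,  0, -3]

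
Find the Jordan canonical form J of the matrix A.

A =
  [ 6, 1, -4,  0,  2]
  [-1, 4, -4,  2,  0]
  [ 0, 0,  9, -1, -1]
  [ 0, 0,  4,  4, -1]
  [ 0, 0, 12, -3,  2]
J_2(5) ⊕ J_2(5) ⊕ J_1(5)

The characteristic polynomial is
  det(x·I − A) = x^5 - 25*x^4 + 250*x^3 - 1250*x^2 + 3125*x - 3125 = (x - 5)^5

Eigenvalues and multiplicities (the geometric multiplicity of λ is n − rank(A − λI), which equals the number of Jordan blocks for λ):
  λ = 5: algebraic multiplicity = 5, geometric multiplicity = 3

Determining the block sizes for each eigenvalue:
  λ = 5: with am = 5 and gm = 3, the partition is not yet determined (e.g. several partitions of 5 into 3 parts exist). Let N = A − (5)·I. Computing rank(N^1) = 2, rank(N^2) = 0; the number of blocks of size ≥ j is rank(N^{j−1}) − rank(N^j), giving [3, 2]. So we have 2 block(s) of size 2, 1 block(s) of size 1 → block sizes [2, 2, 1]

Assembling the blocks gives a Jordan form
J =
  [5, 1, 0, 0, 0]
  [0, 5, 0, 0, 0]
  [0, 0, 5, 1, 0]
  [0, 0, 0, 5, 0]
  [0, 0, 0, 0, 5]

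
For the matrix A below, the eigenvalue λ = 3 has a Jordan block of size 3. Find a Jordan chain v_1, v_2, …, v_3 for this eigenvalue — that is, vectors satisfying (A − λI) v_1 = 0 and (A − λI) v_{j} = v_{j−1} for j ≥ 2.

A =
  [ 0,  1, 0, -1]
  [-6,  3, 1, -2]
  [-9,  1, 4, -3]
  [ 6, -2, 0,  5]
A Jordan chain for λ = 3 of length 3:
v_1 = (-3, -3, -6, 6)ᵀ
v_2 = (-3, -6, -9, 6)ᵀ
v_3 = (1, 0, 0, 0)ᵀ

Let N = A − (3)·I. We want v_3 with N^3 v_3 = 0 but N^2 v_3 ≠ 0; then v_{j-1} := N · v_j for j = 3, …, 2.

Pick v_3 = (1, 0, 0, 0)ᵀ.
Then v_2 = N · v_3 = (-3, -6, -9, 6)ᵀ.
Then v_1 = N · v_2 = (-3, -3, -6, 6)ᵀ.

Sanity check: (A − (3)·I) v_1 = (0, 0, 0, 0)ᵀ = 0. ✓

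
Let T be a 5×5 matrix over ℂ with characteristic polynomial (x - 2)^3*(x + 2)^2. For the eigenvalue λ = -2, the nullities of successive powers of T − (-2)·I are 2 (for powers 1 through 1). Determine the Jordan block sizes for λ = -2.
Block sizes for λ = -2: [1, 1]

From the dimensions of kernels of powers, the number of Jordan blocks of size at least j is d_j − d_{j−1} where d_j = dim ker(N^j) (with d_0 = 0). Computing the differences gives [2].
The number of blocks of size exactly k is (#blocks of size ≥ k) − (#blocks of size ≥ k + 1), so the partition is: 2 block(s) of size 1.
In nonincreasing order the block sizes are [1, 1].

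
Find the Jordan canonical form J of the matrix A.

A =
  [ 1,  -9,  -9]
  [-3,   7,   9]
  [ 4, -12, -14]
J_2(-2) ⊕ J_1(-2)

The characteristic polynomial is
  det(x·I − A) = x^3 + 6*x^2 + 12*x + 8 = (x + 2)^3

Eigenvalues and multiplicities (the geometric multiplicity of λ is n − rank(A − λI), which equals the number of Jordan blocks for λ):
  λ = -2: algebraic multiplicity = 3, geometric multiplicity = 2

Determining the block sizes for each eigenvalue:
  λ = -2: 2 blocks summing to 3 forces exactly one block of size 2 and the rest size 1 → block sizes [2, 1]

Assembling the blocks gives a Jordan form
J =
  [-2,  1,  0]
  [ 0, -2,  0]
  [ 0,  0, -2]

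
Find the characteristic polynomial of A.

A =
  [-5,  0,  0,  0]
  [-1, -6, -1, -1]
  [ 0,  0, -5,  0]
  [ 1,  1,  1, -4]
x^4 + 20*x^3 + 150*x^2 + 500*x + 625

Expanding det(x·I − A) (e.g. by cofactor expansion or by noting that A is similar to its Jordan form J, which has the same characteristic polynomial as A) gives
  χ_A(x) = x^4 + 20*x^3 + 150*x^2 + 500*x + 625
which factors as (x + 5)^4. The eigenvalues (with algebraic multiplicities) are λ = -5 with multiplicity 4.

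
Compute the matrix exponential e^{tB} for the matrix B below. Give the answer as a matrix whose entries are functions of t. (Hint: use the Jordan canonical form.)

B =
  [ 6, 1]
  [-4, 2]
e^{tB} =
  [2*t*exp(4*t) + exp(4*t), t*exp(4*t)]
  [-4*t*exp(4*t), -2*t*exp(4*t) + exp(4*t)]

Strategy: write B = P · J · P⁻¹ where J is a Jordan canonical form, so e^{tB} = P · e^{tJ} · P⁻¹, and e^{tJ} can be computed block-by-block.

B has Jordan form
J =
  [4, 1]
  [0, 4]
(up to reordering of blocks).

Per-block formulas:
  For a 2×2 Jordan block J_2(4): exp(t · J_2(4)) = e^(4t)·(I + t·N), where N is the 2×2 nilpotent shift.

After assembling e^{tJ} and conjugating by P, we get:

e^{tB} =
  [2*t*exp(4*t) + exp(4*t), t*exp(4*t)]
  [-4*t*exp(4*t), -2*t*exp(4*t) + exp(4*t)]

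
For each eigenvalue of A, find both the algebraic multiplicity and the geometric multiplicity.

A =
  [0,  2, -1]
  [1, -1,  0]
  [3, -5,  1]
λ = 0: alg = 3, geom = 1

Step 1 — factor the characteristic polynomial to read off the algebraic multiplicities:
  χ_A(x) = x^3

Step 2 — compute geometric multiplicities via the rank-nullity identity g(λ) = n − rank(A − λI):
  rank(A − (0)·I) = 2, so dim ker(A − (0)·I) = n − 2 = 1

Summary:
  λ = 0: algebraic multiplicity = 3, geometric multiplicity = 1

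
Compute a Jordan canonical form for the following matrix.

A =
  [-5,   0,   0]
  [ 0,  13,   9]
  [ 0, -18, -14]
J_1(-5) ⊕ J_1(-5) ⊕ J_1(4)

The characteristic polynomial is
  det(x·I − A) = x^3 + 6*x^2 - 15*x - 100 = (x - 4)*(x + 5)^2

Eigenvalues and multiplicities (the geometric multiplicity of λ is n − rank(A − λI), which equals the number of Jordan blocks for λ):
  λ = -5: algebraic multiplicity = 2, geometric multiplicity = 2
  λ = 4: algebraic multiplicity = 1, geometric multiplicity = 1

Determining the block sizes for each eigenvalue:
  λ = -5: gm = am = 2, so every block has size 1 → block sizes [1, 1]
  λ = 4: one block (gm = 1), so the single block has size am = 1 → block sizes [1]

Assembling the blocks gives a Jordan form
J =
  [-5,  0, 0]
  [ 0, -5, 0]
  [ 0,  0, 4]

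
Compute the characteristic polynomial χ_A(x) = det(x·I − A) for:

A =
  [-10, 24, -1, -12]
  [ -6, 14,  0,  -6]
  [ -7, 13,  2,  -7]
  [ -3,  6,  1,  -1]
x^4 - 5*x^3 + 6*x^2 + 4*x - 8

Expanding det(x·I − A) (e.g. by cofactor expansion or by noting that A is similar to its Jordan form J, which has the same characteristic polynomial as A) gives
  χ_A(x) = x^4 - 5*x^3 + 6*x^2 + 4*x - 8
which factors as (x - 2)^3*(x + 1). The eigenvalues (with algebraic multiplicities) are λ = -1 with multiplicity 1, λ = 2 with multiplicity 3.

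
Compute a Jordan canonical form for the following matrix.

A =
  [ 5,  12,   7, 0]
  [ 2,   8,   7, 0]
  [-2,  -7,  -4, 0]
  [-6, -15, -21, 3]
J_3(3) ⊕ J_1(3)

The characteristic polynomial is
  det(x·I − A) = x^4 - 12*x^3 + 54*x^2 - 108*x + 81 = (x - 3)^4

Eigenvalues and multiplicities (the geometric multiplicity of λ is n − rank(A − λI), which equals the number of Jordan blocks for λ):
  λ = 3: algebraic multiplicity = 4, geometric multiplicity = 2

Determining the block sizes for each eigenvalue:
  λ = 3: with am = 4 and gm = 2, the partition is not yet determined (e.g. several partitions of 4 into 2 parts exist). Let N = A − (3)·I. Computing rank(N^1) = 2, rank(N^2) = 1, rank(N^3) = 0; the number of blocks of size ≥ j is rank(N^{j−1}) − rank(N^j), giving [2, 1, 1]. So we have 1 block(s) of size 3, 1 block(s) of size 1 → block sizes [3, 1]

Assembling the blocks gives a Jordan form
J =
  [3, 1, 0, 0]
  [0, 3, 1, 0]
  [0, 0, 3, 0]
  [0, 0, 0, 3]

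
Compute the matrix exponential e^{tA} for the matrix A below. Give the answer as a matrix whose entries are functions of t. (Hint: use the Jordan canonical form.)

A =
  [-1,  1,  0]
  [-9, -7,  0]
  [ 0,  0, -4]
e^{tA} =
  [3*t*exp(-4*t) + exp(-4*t), t*exp(-4*t), 0]
  [-9*t*exp(-4*t), -3*t*exp(-4*t) + exp(-4*t), 0]
  [0, 0, exp(-4*t)]

Strategy: write A = P · J · P⁻¹ where J is a Jordan canonical form, so e^{tA} = P · e^{tJ} · P⁻¹, and e^{tJ} can be computed block-by-block.

A has Jordan form
J =
  [-4,  1,  0]
  [ 0, -4,  0]
  [ 0,  0, -4]
(up to reordering of blocks).

Per-block formulas:
  For a 1×1 block at λ = -4: exp(t · [-4]) = [e^(-4t)].
  For a 2×2 Jordan block J_2(-4): exp(t · J_2(-4)) = e^(-4t)·(I + t·N), where N is the 2×2 nilpotent shift.

After assembling e^{tJ} and conjugating by P, we get:

e^{tA} =
  [3*t*exp(-4*t) + exp(-4*t), t*exp(-4*t), 0]
  [-9*t*exp(-4*t), -3*t*exp(-4*t) + exp(-4*t), 0]
  [0, 0, exp(-4*t)]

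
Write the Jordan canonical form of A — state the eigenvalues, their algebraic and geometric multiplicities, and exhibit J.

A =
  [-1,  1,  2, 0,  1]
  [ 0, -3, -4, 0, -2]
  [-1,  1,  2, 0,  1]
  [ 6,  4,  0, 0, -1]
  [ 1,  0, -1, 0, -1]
J_2(-1) ⊕ J_1(-1) ⊕ J_2(0)

The characteristic polynomial is
  det(x·I − A) = x^5 + 3*x^4 + 3*x^3 + x^2 = x^2*(x + 1)^3

Eigenvalues and multiplicities (the geometric multiplicity of λ is n − rank(A − λI), which equals the number of Jordan blocks for λ):
  λ = -1: algebraic multiplicity = 3, geometric multiplicity = 2
  λ = 0: algebraic multiplicity = 2, geometric multiplicity = 1

Determining the block sizes for each eigenvalue:
  λ = -1: 2 blocks summing to 3 forces exactly one block of size 2 and the rest size 1 → block sizes [2, 1]
  λ = 0: one block (gm = 1), so the single block has size am = 2 → block sizes [2]

Assembling the blocks gives a Jordan form
J =
  [-1,  1,  0, 0, 0]
  [ 0, -1,  0, 0, 0]
  [ 0,  0, -1, 0, 0]
  [ 0,  0,  0, 0, 1]
  [ 0,  0,  0, 0, 0]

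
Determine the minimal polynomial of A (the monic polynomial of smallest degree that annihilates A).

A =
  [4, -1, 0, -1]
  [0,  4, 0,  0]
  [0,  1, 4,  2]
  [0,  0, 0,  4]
x^2 - 8*x + 16

The characteristic polynomial is χ_A(x) = (x - 4)^4, so the eigenvalues are known. The minimal polynomial is
  m_A(x) = Π_λ (x − λ)^{k_λ}
where k_λ is the size of the *largest* Jordan block for λ (equivalently, the smallest k with (A − λI)^k v = 0 for every generalised eigenvector v of λ).

  λ = 4: largest Jordan block has size 2, contributing (x − 4)^2

So m_A(x) = (x - 4)^2 = x^2 - 8*x + 16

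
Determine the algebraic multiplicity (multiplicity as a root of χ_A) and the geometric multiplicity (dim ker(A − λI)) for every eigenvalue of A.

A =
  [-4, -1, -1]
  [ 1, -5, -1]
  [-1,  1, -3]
λ = -4: alg = 3, geom = 1

Step 1 — factor the characteristic polynomial to read off the algebraic multiplicities:
  χ_A(x) = (x + 4)^3

Step 2 — compute geometric multiplicities via the rank-nullity identity g(λ) = n − rank(A − λI):
  rank(A − (-4)·I) = 2, so dim ker(A − (-4)·I) = n − 2 = 1

Summary:
  λ = -4: algebraic multiplicity = 3, geometric multiplicity = 1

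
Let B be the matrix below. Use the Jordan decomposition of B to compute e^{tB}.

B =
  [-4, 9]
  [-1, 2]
e^{tB} =
  [-3*t*exp(-t) + exp(-t), 9*t*exp(-t)]
  [-t*exp(-t), 3*t*exp(-t) + exp(-t)]

Strategy: write B = P · J · P⁻¹ where J is a Jordan canonical form, so e^{tB} = P · e^{tJ} · P⁻¹, and e^{tJ} can be computed block-by-block.

B has Jordan form
J =
  [-1,  1]
  [ 0, -1]
(up to reordering of blocks).

Per-block formulas:
  For a 2×2 Jordan block J_2(-1): exp(t · J_2(-1)) = e^(-1t)·(I + t·N), where N is the 2×2 nilpotent shift.

After assembling e^{tJ} and conjugating by P, we get:

e^{tB} =
  [-3*t*exp(-t) + exp(-t), 9*t*exp(-t)]
  [-t*exp(-t), 3*t*exp(-t) + exp(-t)]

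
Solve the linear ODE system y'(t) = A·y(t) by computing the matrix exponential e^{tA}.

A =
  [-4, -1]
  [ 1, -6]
e^{tA} =
  [t*exp(-5*t) + exp(-5*t), -t*exp(-5*t)]
  [t*exp(-5*t), -t*exp(-5*t) + exp(-5*t)]

Strategy: write A = P · J · P⁻¹ where J is a Jordan canonical form, so e^{tA} = P · e^{tJ} · P⁻¹, and e^{tJ} can be computed block-by-block.

A has Jordan form
J =
  [-5,  1]
  [ 0, -5]
(up to reordering of blocks).

Per-block formulas:
  For a 2×2 Jordan block J_2(-5): exp(t · J_2(-5)) = e^(-5t)·(I + t·N), where N is the 2×2 nilpotent shift.

After assembling e^{tJ} and conjugating by P, we get:

e^{tA} =
  [t*exp(-5*t) + exp(-5*t), -t*exp(-5*t)]
  [t*exp(-5*t), -t*exp(-5*t) + exp(-5*t)]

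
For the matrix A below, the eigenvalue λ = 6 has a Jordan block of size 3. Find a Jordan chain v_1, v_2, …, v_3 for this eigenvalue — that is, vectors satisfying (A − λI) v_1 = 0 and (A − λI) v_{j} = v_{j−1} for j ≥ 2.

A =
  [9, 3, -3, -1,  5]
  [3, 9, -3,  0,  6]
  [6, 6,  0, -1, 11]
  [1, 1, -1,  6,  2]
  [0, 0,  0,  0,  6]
A Jordan chain for λ = 6 of length 3:
v_1 = (-1, 0, -1, 0, 0)ᵀ
v_2 = (3, 3, 6, 1, 0)ᵀ
v_3 = (1, 0, 0, 0, 0)ᵀ

Let N = A − (6)·I. We want v_3 with N^3 v_3 = 0 but N^2 v_3 ≠ 0; then v_{j-1} := N · v_j for j = 3, …, 2.

Pick v_3 = (1, 0, 0, 0, 0)ᵀ.
Then v_2 = N · v_3 = (3, 3, 6, 1, 0)ᵀ.
Then v_1 = N · v_2 = (-1, 0, -1, 0, 0)ᵀ.

Sanity check: (A − (6)·I) v_1 = (0, 0, 0, 0, 0)ᵀ = 0. ✓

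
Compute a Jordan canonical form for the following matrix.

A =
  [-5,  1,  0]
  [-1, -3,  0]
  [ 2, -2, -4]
J_2(-4) ⊕ J_1(-4)

The characteristic polynomial is
  det(x·I − A) = x^3 + 12*x^2 + 48*x + 64 = (x + 4)^3

Eigenvalues and multiplicities (the geometric multiplicity of λ is n − rank(A − λI), which equals the number of Jordan blocks for λ):
  λ = -4: algebraic multiplicity = 3, geometric multiplicity = 2

Determining the block sizes for each eigenvalue:
  λ = -4: 2 blocks summing to 3 forces exactly one block of size 2 and the rest size 1 → block sizes [2, 1]

Assembling the blocks gives a Jordan form
J =
  [-4,  1,  0]
  [ 0, -4,  0]
  [ 0,  0, -4]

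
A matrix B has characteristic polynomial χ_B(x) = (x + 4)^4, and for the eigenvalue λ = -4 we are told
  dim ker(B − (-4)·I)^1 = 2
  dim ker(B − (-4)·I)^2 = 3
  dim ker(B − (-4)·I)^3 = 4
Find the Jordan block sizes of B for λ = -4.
Block sizes for λ = -4: [3, 1]

From the dimensions of kernels of powers, the number of Jordan blocks of size at least j is d_j − d_{j−1} where d_j = dim ker(N^j) (with d_0 = 0). Computing the differences gives [2, 1, 1].
The number of blocks of size exactly k is (#blocks of size ≥ k) − (#blocks of size ≥ k + 1), so the partition is: 1 block(s) of size 1, 1 block(s) of size 3.
In nonincreasing order the block sizes are [3, 1].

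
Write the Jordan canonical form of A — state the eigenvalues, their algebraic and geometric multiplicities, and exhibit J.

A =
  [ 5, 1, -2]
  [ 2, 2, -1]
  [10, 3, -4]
J_3(1)

The characteristic polynomial is
  det(x·I − A) = x^3 - 3*x^2 + 3*x - 1 = (x - 1)^3

Eigenvalues and multiplicities (the geometric multiplicity of λ is n − rank(A − λI), which equals the number of Jordan blocks for λ):
  λ = 1: algebraic multiplicity = 3, geometric multiplicity = 1

Determining the block sizes for each eigenvalue:
  λ = 1: one block (gm = 1), so the single block has size am = 3 → block sizes [3]

Assembling the blocks gives a Jordan form
J =
  [1, 1, 0]
  [0, 1, 1]
  [0, 0, 1]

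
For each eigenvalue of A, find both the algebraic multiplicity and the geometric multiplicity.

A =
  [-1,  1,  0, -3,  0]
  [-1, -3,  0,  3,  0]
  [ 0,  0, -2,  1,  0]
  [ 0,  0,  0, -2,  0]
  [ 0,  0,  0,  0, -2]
λ = -2: alg = 5, geom = 3

Step 1 — factor the characteristic polynomial to read off the algebraic multiplicities:
  χ_A(x) = (x + 2)^5

Step 2 — compute geometric multiplicities via the rank-nullity identity g(λ) = n − rank(A − λI):
  rank(A − (-2)·I) = 2, so dim ker(A − (-2)·I) = n − 2 = 3

Summary:
  λ = -2: algebraic multiplicity = 5, geometric multiplicity = 3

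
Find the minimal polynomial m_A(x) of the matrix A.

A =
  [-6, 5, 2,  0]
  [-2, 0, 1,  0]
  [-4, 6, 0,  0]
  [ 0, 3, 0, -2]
x^3 + 6*x^2 + 12*x + 8

The characteristic polynomial is χ_A(x) = (x + 2)^4, so the eigenvalues are known. The minimal polynomial is
  m_A(x) = Π_λ (x − λ)^{k_λ}
where k_λ is the size of the *largest* Jordan block for λ (equivalently, the smallest k with (A − λI)^k v = 0 for every generalised eigenvector v of λ).

  λ = -2: largest Jordan block has size 3, contributing (x + 2)^3

So m_A(x) = (x + 2)^3 = x^3 + 6*x^2 + 12*x + 8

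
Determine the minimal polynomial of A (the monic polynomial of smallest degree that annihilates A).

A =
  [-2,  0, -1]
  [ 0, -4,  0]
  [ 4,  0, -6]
x^2 + 8*x + 16

The characteristic polynomial is χ_A(x) = (x + 4)^3, so the eigenvalues are known. The minimal polynomial is
  m_A(x) = Π_λ (x − λ)^{k_λ}
where k_λ is the size of the *largest* Jordan block for λ (equivalently, the smallest k with (A − λI)^k v = 0 for every generalised eigenvector v of λ).

  λ = -4: largest Jordan block has size 2, contributing (x + 4)^2

So m_A(x) = (x + 4)^2 = x^2 + 8*x + 16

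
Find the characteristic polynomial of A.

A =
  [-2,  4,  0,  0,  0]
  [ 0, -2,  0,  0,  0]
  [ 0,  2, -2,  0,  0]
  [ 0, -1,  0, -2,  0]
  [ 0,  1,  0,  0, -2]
x^5 + 10*x^4 + 40*x^3 + 80*x^2 + 80*x + 32

Expanding det(x·I − A) (e.g. by cofactor expansion or by noting that A is similar to its Jordan form J, which has the same characteristic polynomial as A) gives
  χ_A(x) = x^5 + 10*x^4 + 40*x^3 + 80*x^2 + 80*x + 32
which factors as (x + 2)^5. The eigenvalues (with algebraic multiplicities) are λ = -2 with multiplicity 5.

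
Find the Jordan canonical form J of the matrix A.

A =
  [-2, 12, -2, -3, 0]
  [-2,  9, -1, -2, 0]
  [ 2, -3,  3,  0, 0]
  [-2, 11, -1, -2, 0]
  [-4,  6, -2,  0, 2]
J_3(2) ⊕ J_1(2) ⊕ J_1(2)

The characteristic polynomial is
  det(x·I − A) = x^5 - 10*x^4 + 40*x^3 - 80*x^2 + 80*x - 32 = (x - 2)^5

Eigenvalues and multiplicities (the geometric multiplicity of λ is n − rank(A − λI), which equals the number of Jordan blocks for λ):
  λ = 2: algebraic multiplicity = 5, geometric multiplicity = 3

Determining the block sizes for each eigenvalue:
  λ = 2: with am = 5 and gm = 3, the partition is not yet determined (e.g. several partitions of 5 into 3 parts exist). Let N = A − (2)·I. Computing rank(N^1) = 2, rank(N^2) = 1, rank(N^3) = 0; the number of blocks of size ≥ j is rank(N^{j−1}) − rank(N^j), giving [3, 1, 1]. So we have 1 block(s) of size 3, 2 block(s) of size 1 → block sizes [3, 1, 1]

Assembling the blocks gives a Jordan form
J =
  [2, 1, 0, 0, 0]
  [0, 2, 1, 0, 0]
  [0, 0, 2, 0, 0]
  [0, 0, 0, 2, 0]
  [0, 0, 0, 0, 2]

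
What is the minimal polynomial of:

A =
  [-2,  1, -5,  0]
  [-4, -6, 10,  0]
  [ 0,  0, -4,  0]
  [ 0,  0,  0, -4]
x^2 + 8*x + 16

The characteristic polynomial is χ_A(x) = (x + 4)^4, so the eigenvalues are known. The minimal polynomial is
  m_A(x) = Π_λ (x − λ)^{k_λ}
where k_λ is the size of the *largest* Jordan block for λ (equivalently, the smallest k with (A − λI)^k v = 0 for every generalised eigenvector v of λ).

  λ = -4: largest Jordan block has size 2, contributing (x + 4)^2

So m_A(x) = (x + 4)^2 = x^2 + 8*x + 16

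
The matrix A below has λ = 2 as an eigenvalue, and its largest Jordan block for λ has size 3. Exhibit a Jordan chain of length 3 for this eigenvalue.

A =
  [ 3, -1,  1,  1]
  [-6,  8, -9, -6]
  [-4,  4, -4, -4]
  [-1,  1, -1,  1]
A Jordan chain for λ = 2 of length 3:
v_1 = (2, 0, 0, -2)ᵀ
v_2 = (1, -6, -4, -1)ᵀ
v_3 = (1, 0, 0, 0)ᵀ

Let N = A − (2)·I. We want v_3 with N^3 v_3 = 0 but N^2 v_3 ≠ 0; then v_{j-1} := N · v_j for j = 3, …, 2.

Pick v_3 = (1, 0, 0, 0)ᵀ.
Then v_2 = N · v_3 = (1, -6, -4, -1)ᵀ.
Then v_1 = N · v_2 = (2, 0, 0, -2)ᵀ.

Sanity check: (A − (2)·I) v_1 = (0, 0, 0, 0)ᵀ = 0. ✓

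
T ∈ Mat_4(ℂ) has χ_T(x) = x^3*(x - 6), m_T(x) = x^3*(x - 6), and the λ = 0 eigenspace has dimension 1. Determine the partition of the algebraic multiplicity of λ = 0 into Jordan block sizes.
Block sizes for λ = 0: [3]

Step 1 — from the characteristic polynomial, algebraic multiplicity of λ = 0 is 3. From dim ker(T − (0)·I) = 1, there are exactly 1 Jordan blocks for λ = 0.
Step 2 — from the minimal polynomial, the factor (x − 0)^3 tells us the largest block for λ = 0 has size 3.
Step 3 — with total size 3, 1 blocks, and largest block 3, the block sizes (in nonincreasing order) are [3].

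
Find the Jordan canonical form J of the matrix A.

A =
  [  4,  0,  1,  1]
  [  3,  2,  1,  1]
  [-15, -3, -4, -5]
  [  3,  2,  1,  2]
J_3(1) ⊕ J_1(1)

The characteristic polynomial is
  det(x·I − A) = x^4 - 4*x^3 + 6*x^2 - 4*x + 1 = (x - 1)^4

Eigenvalues and multiplicities (the geometric multiplicity of λ is n − rank(A − λI), which equals the number of Jordan blocks for λ):
  λ = 1: algebraic multiplicity = 4, geometric multiplicity = 2

Determining the block sizes for each eigenvalue:
  λ = 1: with am = 4 and gm = 2, the partition is not yet determined (e.g. several partitions of 4 into 2 parts exist). Let N = A − (1)·I. Computing rank(N^1) = 2, rank(N^2) = 1, rank(N^3) = 0; the number of blocks of size ≥ j is rank(N^{j−1}) − rank(N^j), giving [2, 1, 1]. So we have 1 block(s) of size 3, 1 block(s) of size 1 → block sizes [3, 1]

Assembling the blocks gives a Jordan form
J =
  [1, 1, 0, 0]
  [0, 1, 1, 0]
  [0, 0, 1, 0]
  [0, 0, 0, 1]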